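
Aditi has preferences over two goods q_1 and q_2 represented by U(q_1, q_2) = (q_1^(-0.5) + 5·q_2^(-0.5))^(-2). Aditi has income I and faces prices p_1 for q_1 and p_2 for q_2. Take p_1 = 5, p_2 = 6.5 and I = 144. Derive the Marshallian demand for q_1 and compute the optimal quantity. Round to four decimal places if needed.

MRS = MU_q_1/MU_q_2 = (1/5)·(q_2/q_1)^(1.5). Set equal to p_1/p_2.
Solve for the ratio: q_2/q_1 = [5·p_1/p_2]^(2/3).
With the ratio pinned down, the budget gives q_1* = I/(p_1 + p_2·(q_2/q_1)) and q_2* = (q_2/q_1)·q_1*.
Numerically q_2/q_1 = 2.454809, so q_1* = 144/(5 + 6.5·2.454809) = 6.8715.

q_1* = 6.8715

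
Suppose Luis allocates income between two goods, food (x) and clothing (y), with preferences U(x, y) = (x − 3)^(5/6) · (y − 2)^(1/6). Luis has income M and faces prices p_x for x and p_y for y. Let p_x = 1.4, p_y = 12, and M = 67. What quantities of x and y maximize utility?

Let x' = x−3, y' = y−2. MRS = 5·y'/x' = p_x/p_y.
Substituting into the budget: x* = 3 + 5/6·(M − 3·p_x − 2·p_y)/p_x, and y* = 2 + 1/6·(…)/p_y.
Discretionary income = 67 − 3·1.4 − 2·12 = 38.8; x* = 3 + 5/6·38.8/1.4 = 26.0952; y* = 2 + 1/6·38.8/12 = 2.5389.

x* = 26.0952, y* = 2.5389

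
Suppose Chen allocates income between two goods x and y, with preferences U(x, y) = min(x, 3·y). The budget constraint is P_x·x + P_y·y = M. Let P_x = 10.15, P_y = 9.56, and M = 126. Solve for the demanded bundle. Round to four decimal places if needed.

With perfect complements, no substitution: consume in ratio x:y = 3:1.
Budget: P_x·x + P_y·(1/3)·x = M, so (3·P_x + P_y)·x = 3·M.
Demand: x*(P_x,P_y,M) = 3·M/(3·P_x + P_y), y* = M/(3·P_x + P_y).
Here 3·10.15 + 9.56 = 40.01, giving x* = 9.4476 and y* = 3.1492.

x* = 9.4476, y* = 3.1492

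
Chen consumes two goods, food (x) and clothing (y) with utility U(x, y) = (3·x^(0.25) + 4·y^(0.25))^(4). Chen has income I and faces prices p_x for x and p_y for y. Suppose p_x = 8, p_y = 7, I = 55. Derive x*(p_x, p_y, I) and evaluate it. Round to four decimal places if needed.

x* = 2.7128

Substitute y = (y/x)·x into the budget: x* = I/(p_x + p_y·(y/x)).
Numerically y/x = 1.753507, so x* = 55/(8 + 7·1.753507) = 2.7128.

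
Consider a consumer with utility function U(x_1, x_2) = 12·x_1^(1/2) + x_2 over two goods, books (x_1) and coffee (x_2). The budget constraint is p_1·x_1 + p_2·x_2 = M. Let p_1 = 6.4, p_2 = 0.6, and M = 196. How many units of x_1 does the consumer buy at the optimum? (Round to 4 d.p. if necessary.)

Set MRS = p_1/p_2: 6·x_1^(−1/2) = p_1/p_2.
Thus x_1* = (6·p_2/p_1)² — independent of M — with the rest of income spent on x_2.
Plugging in: x_1* = (6·0.6/6.4)² = 0.3164.

x_1* = 0.3164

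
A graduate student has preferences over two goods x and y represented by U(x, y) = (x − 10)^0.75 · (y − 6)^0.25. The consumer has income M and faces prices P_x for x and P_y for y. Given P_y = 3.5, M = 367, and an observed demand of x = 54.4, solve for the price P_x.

P_x = 5

MRS = 3·(y−6)/(x−10). Tangency with P_x/P_y gives y−6 = (1/3)·(P_x/P_y)·(x−10).
After buying the subsistence bundle (10, 6), a share 0.75 of the remaining income goes to x: x* = 10 + 0.75·(M − 10P_x − 6P_y)/P_x.
Set x* = 54.4 in the demand function and solve for P_x: P_x = 5.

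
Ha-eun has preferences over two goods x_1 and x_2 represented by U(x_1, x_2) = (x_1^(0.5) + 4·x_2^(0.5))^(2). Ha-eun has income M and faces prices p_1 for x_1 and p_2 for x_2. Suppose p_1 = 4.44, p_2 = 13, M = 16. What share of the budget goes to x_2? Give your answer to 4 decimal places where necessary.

MU_x_1 ∝ x_1^(-0.5), MU_x_2 ∝ 4·x_2^(-0.5), so MRS = (1/4)·(x_2/x_1)^(0.5) = p_1/p_2.
Solve for the ratio: x_2/x_1 = [4·p_1/p_2]^(2).
Substitute x_2 = (x_2/x_1)·x_1 into the budget: x_1* = M/(p_1 + p_2·(x_2/x_1)).
Numerically x_2/x_1 = 1.866376, so x_1* = 16/(4.44 + 13·1.866376) = 0.5574 and x_2* = 1.866376·0.5574 = 1.0404.
Expenditure on x_2: 13·1.0404 = 13.525; share = 0.8453.

share on x_2 = 0.8453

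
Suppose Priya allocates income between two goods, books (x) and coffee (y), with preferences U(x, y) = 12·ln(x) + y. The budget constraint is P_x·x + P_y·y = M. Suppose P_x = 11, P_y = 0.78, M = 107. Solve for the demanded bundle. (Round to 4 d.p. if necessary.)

x* = 0.8509, y* = 125.1795

MU_x = 12/x, MU_y = 1. Tangency: 12/x = P_x/P_y.
So x*(P_x,P_y) = 12·P_y/P_x, independent of income; and y* = (M − 12·P_y)/P_y.
At the given prices: x* = 12·0.78/11 = 0.8509, and y* = 125.1795.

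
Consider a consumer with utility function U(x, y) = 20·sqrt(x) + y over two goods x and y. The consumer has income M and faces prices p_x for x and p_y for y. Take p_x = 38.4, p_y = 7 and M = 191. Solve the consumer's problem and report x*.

x* = 3.323

Utility is quasi-linear in y; the FOC for x is 10/√x = p_x/p_y.
Solve: √x = 10·p_y/p_x, so x*(p_x,p_y) = (10·p_y/p_x)², and y* = (M − p_x·x*)/p_y.
Plugging in: x* = (10·7/38.4)² = 3.323.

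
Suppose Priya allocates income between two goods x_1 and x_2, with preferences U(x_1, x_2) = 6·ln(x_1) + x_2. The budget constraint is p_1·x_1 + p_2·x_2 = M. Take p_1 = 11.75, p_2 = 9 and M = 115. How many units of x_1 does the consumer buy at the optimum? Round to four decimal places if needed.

MU_x_1 = 6/x_1, MU_x_2 = 1. Tangency: 6/x_1 = p_1/p_2.
So x_1*(p_1,p_2) = 6·p_2/p_1, independent of income; and x_2* = (M − 6·p_2)/p_2.
At the given prices: x_1* = 6·9/11.75 = 4.5957.

x_1* = 4.5957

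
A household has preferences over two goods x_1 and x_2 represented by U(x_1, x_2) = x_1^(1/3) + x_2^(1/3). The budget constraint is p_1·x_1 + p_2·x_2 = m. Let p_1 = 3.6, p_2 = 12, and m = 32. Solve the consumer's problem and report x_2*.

x_2* = 0.9437

From the CES first-order condition, (x_2/x_1)^(2/3) = p_1/p_2.
Solve for the ratio: x_2/x_1 = [p_1/p_2]^(1.5).
Substitute x_2 = (x_2/x_1)·x_1 into the budget: x_1* = m/(p_1 + p_2·(x_2/x_1)).
Numerically x_2/x_1 = 0.164317, so x_1* = 32/(3.6 + 12·0.164317) = 5.7432 and x_2* = 0.164317·5.7432 = 0.9437.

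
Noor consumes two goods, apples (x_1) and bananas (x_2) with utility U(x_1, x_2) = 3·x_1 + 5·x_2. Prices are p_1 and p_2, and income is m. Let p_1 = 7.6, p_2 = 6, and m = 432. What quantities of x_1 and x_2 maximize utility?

Linear utility — the consumer picks whichever good has higher MU/price: 3/7.6 = 0.3947 vs 5/6 = 0.8333.
x_2 gives more utility per dollar, so spend all income on x_2: x_2* = m/p_2, x_1* = 0.
Numerically: x_1* = 0, x_2* = 72.

x_1* = 0, x_2* = 72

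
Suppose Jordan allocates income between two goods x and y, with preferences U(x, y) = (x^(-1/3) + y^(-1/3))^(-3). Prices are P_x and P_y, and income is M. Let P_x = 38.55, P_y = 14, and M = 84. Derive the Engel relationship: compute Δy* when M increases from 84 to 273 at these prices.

Δy* = 5.8999

MRS = MU_x/MU_y = (y/x)^(4/3). Set equal to P_x/P_y.
Solve for the ratio: y/x = [P_x/P_y]^(0.75).
Substitute y = (y/x)·x into the budget: x* = M/(P_x + P_y·(y/x)).
Numerically y/x = 2.137579, so x* = 84/(38.55 + 14·2.137579) = 1.2267 and y* = 2.137579·1.2267 = 2.6222.
At M' = 273: y* = 8.5221. Change: 8.5221 − 2.6222 = 5.8999.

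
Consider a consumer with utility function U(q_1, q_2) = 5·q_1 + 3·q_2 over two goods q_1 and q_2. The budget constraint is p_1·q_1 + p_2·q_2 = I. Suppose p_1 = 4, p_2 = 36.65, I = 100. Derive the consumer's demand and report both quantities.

Perfect substitutes: compare marginal utility per dollar. 5/p_1 vs 3/p_2 → 1.25 vs 0.0819.
q_1 gives more utility per dollar, so spend all income on q_1: q_1* = I/p_1, q_2* = 0.
Numerically: q_1* = 25, q_2* = 0.

q_1* = 25, q_2* = 0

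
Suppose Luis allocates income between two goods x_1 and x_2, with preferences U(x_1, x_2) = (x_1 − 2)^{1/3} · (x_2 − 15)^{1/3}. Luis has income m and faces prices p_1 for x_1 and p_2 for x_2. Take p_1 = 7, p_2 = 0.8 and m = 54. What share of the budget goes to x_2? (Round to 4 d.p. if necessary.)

This is Cobb-Douglas in (x_1−2, x_2−15): tangency gives 1/3·p_2·(x_2−15) = 1/3·p_1·(x_1−2).
Substituting into the budget: x_1* = 2 + 0.5·(m − 2·p_1 − 15·p_2)/p_1, and x_2* = 15 + 0.5·(…)/p_2.
Discretionary income = 54 − 2·7 − 15·0.8 = 28; x_1* = 2 + 0.5·28/7 = 4; x_2* = 15 + 0.5·28/0.8 = 32.5.
Expenditure on x_2: 0.8·32.5 = 26; share = 0.4815.

share on x_2 = 0.4815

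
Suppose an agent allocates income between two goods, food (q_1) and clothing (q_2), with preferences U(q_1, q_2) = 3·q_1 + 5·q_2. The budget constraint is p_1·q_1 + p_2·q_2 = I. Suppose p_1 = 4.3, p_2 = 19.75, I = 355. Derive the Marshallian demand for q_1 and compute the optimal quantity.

Linear utility — the consumer picks whichever good has higher MU/price: 3/4.3 = 0.6977 vs 5/19.75 = 0.2532.
q_1 gives more utility per dollar, so spend all income on q_1: q_1* = I/p_1, q_2* = 0.
Numerically: q_1* = 82.5581, q_2* = 0.

q_1* = 82.5581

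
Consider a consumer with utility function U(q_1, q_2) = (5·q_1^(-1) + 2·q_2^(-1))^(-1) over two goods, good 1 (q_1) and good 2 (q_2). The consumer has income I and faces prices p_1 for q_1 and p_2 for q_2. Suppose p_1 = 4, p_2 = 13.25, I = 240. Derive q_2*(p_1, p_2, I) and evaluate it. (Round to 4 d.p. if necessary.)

MU_q_1 ∝ 5·q_1^(-2), MU_q_2 ∝ 2·q_2^(-2), so MRS = (5/2)·(q_2/q_1)^(2) = p_1/p_2.
Hence q_2/q_1 = ((2/5)·p_1/p_2)^(1/(2)), i.e. raised to the 0.5 power.
Substitute q_2 = (q_2/q_1)·q_1 into the budget: q_1* = I/(p_1 + p_2·(q_2/q_1)).
Numerically q_2/q_1 = 0.347498, so q_1* = 240/(4 + 13.25·0.347498) = 27.8929 and q_2* = 0.347498·27.8929 = 9.6927.

q_2* = 9.6927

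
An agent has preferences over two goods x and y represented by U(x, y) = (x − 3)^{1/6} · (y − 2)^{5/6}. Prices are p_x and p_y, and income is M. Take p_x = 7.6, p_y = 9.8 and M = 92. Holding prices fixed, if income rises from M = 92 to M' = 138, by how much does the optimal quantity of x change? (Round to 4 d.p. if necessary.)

Δx* = 1.0088

Discretionary income = 92 − 3·7.6 − 2·9.8 = 49.6; x* = 3 + 1/6·49.6/7.6 = 4.0877.
At M' = 138: x* = 5.0965. Change: 5.0965 − 4.0877 = 1.0088.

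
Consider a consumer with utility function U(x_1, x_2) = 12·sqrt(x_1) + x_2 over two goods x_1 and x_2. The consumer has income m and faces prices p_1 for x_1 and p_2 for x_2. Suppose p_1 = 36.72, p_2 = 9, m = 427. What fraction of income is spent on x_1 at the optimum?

Set MRS = p_1/p_2: 6·x_1^(−1/2) = p_1/p_2.
Solve: √x_1 = 6·p_2/p_1, so x_1*(p_1,p_2) = (6·p_2/p_1)², and x_2* = (m − p_1·x_1*)/p_2.
Plugging in: x_1* = (6·9/36.72)² = 2.1626, x_2* = 38.6209.
Expenditure on x_1: 36.72·2.1626 = 79.4118; share = 0.186.

share on x_1 = 0.186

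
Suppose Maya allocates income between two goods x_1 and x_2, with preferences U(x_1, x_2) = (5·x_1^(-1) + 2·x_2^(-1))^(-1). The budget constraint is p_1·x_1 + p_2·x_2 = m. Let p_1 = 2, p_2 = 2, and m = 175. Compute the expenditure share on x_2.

share on x_2 = 0.3874

MU_x_1 ∝ 5·x_1^(-2), MU_x_2 ∝ 2·x_2^(-2), so MRS = (5/2)·(x_2/x_1)^(2) = p_1/p_2.
Hence x_2/x_1 = ((2/5)·p_1/p_2)^(1/(2)), i.e. raised to the 0.5 power.
Substitute x_2 = (x_2/x_1)·x_1 into the budget: x_1* = m/(p_1 + p_2·(x_2/x_1)).
Numerically x_2/x_1 = 0.632456, so x_1* = 175/(2 + 2·0.632456) = 53.6002 and x_2* = 0.632456·53.6002 = 33.8998.
Expenditure on x_2: 2·33.8998 = 67.7995; share = 0.3874.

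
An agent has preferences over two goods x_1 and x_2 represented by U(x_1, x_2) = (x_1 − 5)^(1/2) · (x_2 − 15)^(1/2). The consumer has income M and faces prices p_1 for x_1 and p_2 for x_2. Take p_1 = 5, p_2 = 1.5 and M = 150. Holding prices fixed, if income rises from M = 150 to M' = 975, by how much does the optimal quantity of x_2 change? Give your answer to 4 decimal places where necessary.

Δx_2* = 275

This is Cobb-Douglas in (x_1−5, x_2−15): tangency gives 0.5·p_2·(x_2−15) = 0.5·p_1·(x_1−5).
Substituting into the budget: x_1* = 5 + 0.5·(M − 5·p_1 − 15·p_2)/p_1, and x_2* = 15 + 0.5·(…)/p_2.
Discretionary income = 150 − 5·5 − 15·1.5 = 102.5; x_2* = 15 + 0.5·102.5/1.5 = 49.1667.
At M' = 975: x_2* = 324.1667. Change: 324.1667 − 49.1667 = 275.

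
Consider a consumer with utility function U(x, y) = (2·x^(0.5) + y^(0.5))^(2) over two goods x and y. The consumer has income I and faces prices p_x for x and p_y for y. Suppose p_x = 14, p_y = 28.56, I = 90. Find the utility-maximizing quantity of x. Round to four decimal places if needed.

x* = 5.7268

Substitute y = (y/x)·x into the budget: x* = I/(p_x + p_y·(y/x)).
Numerically y/x = 0.060073, so x* = 90/(14 + 28.56·0.060073) = 5.7268.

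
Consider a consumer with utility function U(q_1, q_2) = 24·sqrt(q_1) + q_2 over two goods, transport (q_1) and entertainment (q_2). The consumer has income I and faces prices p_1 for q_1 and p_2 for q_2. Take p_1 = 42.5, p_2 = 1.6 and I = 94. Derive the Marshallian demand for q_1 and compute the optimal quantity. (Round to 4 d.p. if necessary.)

MU_q_1 = 12/√q_1, MU_q_2 = 1. Tangency: 12/√q_1 = p_1/p_2.
Thus q_1* = (12·p_2/p_1)² — independent of I — with the rest of income spent on q_2.
Plugging in: q_1* = (12·1.6/42.5)² = 0.2041.

q_1* = 0.2041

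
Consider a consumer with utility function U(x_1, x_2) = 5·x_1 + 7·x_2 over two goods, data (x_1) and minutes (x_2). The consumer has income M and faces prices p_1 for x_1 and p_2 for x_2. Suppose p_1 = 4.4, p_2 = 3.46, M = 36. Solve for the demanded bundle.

x_1* = 0, x_2* = 10.4046

Linear utility — the consumer picks whichever good has higher MU/price: 5/4.4 = 1.1364 vs 7/3.46 = 2.0231.
x_2 gives more utility per dollar, so spend all income on x_2: x_2* = M/p_2, x_1* = 0.
Numerically: x_1* = 0, x_2* = 10.4046.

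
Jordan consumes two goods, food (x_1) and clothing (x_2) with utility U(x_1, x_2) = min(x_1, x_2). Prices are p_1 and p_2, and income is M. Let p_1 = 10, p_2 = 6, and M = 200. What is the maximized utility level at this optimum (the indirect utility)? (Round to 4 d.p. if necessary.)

V = 12.5

With perfect complements, no substitution: consume in ratio x_1:x_2 = 1:1.
Budget: p_1·x_1 + p_2·x_1 = M, so (p_1 + p_2)·x_1 = M.
Demand: x_1*(p_1,p_2,M) = M/(p_1 + p_2), x_2* = M/(p_1 + p_2).
Here 10 + 6 = 16, giving x_1* = 12.5 and x_2* = 12.5.
Utility at the optimum: U(12.5, 12.5) = 12.5.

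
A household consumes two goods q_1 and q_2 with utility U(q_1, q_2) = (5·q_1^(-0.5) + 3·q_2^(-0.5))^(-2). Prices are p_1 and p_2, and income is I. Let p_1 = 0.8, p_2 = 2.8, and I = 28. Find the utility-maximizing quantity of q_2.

q_2* = 5.1925

MU_q_1 ∝ 5·q_1^(-1.5), MU_q_2 ∝ 3·q_2^(-1.5), so MRS = (5/3)·(q_2/q_1)^(1.5) = p_1/p_2.
Hence q_2/q_1 = ((3/5)·p_1/p_2)^(1/(1.5)), i.e. raised to the 2/3 power.
With the ratio pinned down, the budget gives q_1* = I/(p_1 + p_2·(q_2/q_1)) and q_2* = (q_2/q_1)·q_1*.
Numerically q_2/q_1 = 0.308595, so q_1* = 28/(0.8 + 2.8·0.308595) = 16.8263 and q_2* = 0.308595·16.8263 = 5.1925.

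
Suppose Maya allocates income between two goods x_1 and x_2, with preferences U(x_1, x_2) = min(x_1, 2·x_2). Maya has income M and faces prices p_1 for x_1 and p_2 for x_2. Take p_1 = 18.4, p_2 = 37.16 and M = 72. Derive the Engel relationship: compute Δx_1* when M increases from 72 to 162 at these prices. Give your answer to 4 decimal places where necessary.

Δx_1* = 2.4337

Here 2·18.4 + 37.16 = 73.96, giving x_1* = 1.947.
At M' = 162: x_1* = 4.3807. Change: 4.3807 − 1.947 = 2.4337.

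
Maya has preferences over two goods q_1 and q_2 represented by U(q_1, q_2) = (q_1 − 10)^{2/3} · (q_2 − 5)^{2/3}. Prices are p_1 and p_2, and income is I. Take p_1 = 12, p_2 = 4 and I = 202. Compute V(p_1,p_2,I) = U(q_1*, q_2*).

Let q_1' = q_1−10, q_2' = q_2−5. MRS = q_2'/q_1' = p_1/p_2.
Substituting into the budget: q_1* = 10 + 0.5·(I − 10·p_1 − 5·p_2)/p_1, and q_2* = 5 + 0.5·(…)/p_2.
Discretionary income = 202 − 10·12 − 5·4 = 62; q_1* = 10 + 0.5·62/12 = 12.5833; q_2* = 5 + 0.5·62/4 = 12.75.
Utility at the optimum: U(12.5833, 12.75) = 7.3732.

V = 7.3732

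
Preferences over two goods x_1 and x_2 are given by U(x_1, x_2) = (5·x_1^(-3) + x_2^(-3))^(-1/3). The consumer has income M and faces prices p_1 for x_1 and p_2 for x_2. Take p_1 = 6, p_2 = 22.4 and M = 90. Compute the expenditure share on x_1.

From the CES first-order condition, 5·(x_2/x_1)^(4) = p_1/p_2.
Solve for the ratio: x_2/x_1 = [(1/5)·p_1/p_2]^(0.25).
Substitute x_2 = (x_2/x_1)·x_1 into the budget: x_1* = M/(p_1 + p_2·(x_2/x_1)).
Numerically x_2/x_1 = 0.481098, so x_1* = 90/(6 + 22.4·0.481098) = 5.3646 and x_2* = 0.481098·5.3646 = 2.5809.
Expenditure on x_1: 6·5.3646 = 32.1877; share = 0.3576.

share on x_1 = 0.3576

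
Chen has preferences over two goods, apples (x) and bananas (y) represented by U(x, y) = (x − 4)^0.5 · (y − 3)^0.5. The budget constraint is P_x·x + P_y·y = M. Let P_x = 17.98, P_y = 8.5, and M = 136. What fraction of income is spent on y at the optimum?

This is Cobb-Douglas in (x−4, y−3): tangency gives 0.5·P_y·(y−3) = 0.5·P_x·(x−4).
Substituting into the budget: x* = 4 + 0.5·(M − 4·P_x − 3·P_y)/P_x, and y* = 3 + 0.5·(…)/P_y.
Discretionary income = 136 − 4·17.98 − 3·8.5 = 38.58; x* = 4 + 0.5·38.58/17.98 = 5.0729; y* = 3 + 0.5·38.58/8.5 = 5.2694.
Expenditure on y: 8.5·5.2694 = 44.79; share = 0.3293.

share on y = 0.3293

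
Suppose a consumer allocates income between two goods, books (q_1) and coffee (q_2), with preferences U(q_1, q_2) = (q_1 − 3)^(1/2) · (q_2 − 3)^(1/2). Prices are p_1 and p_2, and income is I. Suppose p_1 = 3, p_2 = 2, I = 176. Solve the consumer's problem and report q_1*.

q_1* = 29.8333

After buying the subsistence bundle (3, 3), a share 0.5 of the remaining income goes to q_1: q_1* = 3 + 0.5·(I − 3p_1 − 3p_2)/p_1.
Discretionary income = 176 − 3·3 − 3·2 = 161; q_1* = 3 + 0.5·161/3 = 29.8333.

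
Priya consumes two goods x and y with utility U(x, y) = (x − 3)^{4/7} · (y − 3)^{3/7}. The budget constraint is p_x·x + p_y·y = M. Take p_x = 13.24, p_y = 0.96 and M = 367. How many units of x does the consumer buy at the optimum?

Let x' = x−3, y' = y−3. MRS = (4/3)·y'/x' = p_x/p_y.
After buying the subsistence bundle (3, 3), a share 4/7 of the remaining income goes to x: x* = 3 + 4/7·(M − 3p_x − 3p_y)/p_x.
Discretionary income = 367 − 3·13.24 − 3·0.96 = 324.4; x* = 3 + 4/7·324.4/13.24 = 17.0009.

x* = 17.0009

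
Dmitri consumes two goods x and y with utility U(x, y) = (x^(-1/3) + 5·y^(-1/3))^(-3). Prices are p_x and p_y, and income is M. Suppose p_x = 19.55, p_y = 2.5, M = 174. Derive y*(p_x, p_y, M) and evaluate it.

MRS = MU_x/MU_y = (1/5)·(y/x)^(4/3). Set equal to p_x/p_y.
Hence y/x = (5·p_x/p_y)^(1/(4/3)), i.e. raised to the 0.75 power.
Substitute y = (y/x)·x into the budget: x* = M/(p_x + p_y·(y/x)).
Numerically y/x = 15.636249, so x* = 174/(19.55 + 2.5·15.636249) = 2.9672 and y* = 15.636249·2.9672 = 46.3963.

y* = 46.3963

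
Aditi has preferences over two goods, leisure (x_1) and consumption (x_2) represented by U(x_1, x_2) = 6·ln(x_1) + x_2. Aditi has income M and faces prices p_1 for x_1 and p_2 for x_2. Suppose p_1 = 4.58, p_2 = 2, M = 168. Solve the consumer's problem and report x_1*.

x_1* = 2.6201

So x_1*(p_1,p_2) = 6·p_2/p_1, independent of income; and x_2* = (M − 6·p_2)/p_2.
At the given prices: x_1* = 6·2/4.58 = 2.6201.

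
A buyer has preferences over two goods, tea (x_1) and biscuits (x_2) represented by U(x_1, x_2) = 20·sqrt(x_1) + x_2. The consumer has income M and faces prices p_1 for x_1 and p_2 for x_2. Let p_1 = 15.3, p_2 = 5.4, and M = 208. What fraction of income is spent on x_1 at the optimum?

Set MRS = p_1/p_2: 10·x_1^(−1/2) = p_1/p_2.
Thus x_1* = (10·p_2/p_1)² — independent of M — with the rest of income spent on x_2.
Plugging in: x_1* = (10·5.4/15.3)² = 12.4567, x_2* = 3.2244.
Expenditure on x_1: 15.3·12.4567 = 190.5882; share = 0.9163.

share on x_1 = 0.9163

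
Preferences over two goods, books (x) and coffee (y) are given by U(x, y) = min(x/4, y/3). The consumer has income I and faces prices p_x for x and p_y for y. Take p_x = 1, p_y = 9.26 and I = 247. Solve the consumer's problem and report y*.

With perfect complements, no substitution: consume in ratio x:y = 4:3.
Budget: p_x·x + p_y·(3/4)·x = I, so (4·p_x + 3·p_y)·x = 4·I.
Demand: x*(p_x,p_y,I) = 4·I/(4·p_x + 3·p_y), y* = 3·I/(4·p_x + 3·p_y).
Here 4·1 + 3·9.26 = 31.78, giving y* = 23.3166.

y* = 23.3166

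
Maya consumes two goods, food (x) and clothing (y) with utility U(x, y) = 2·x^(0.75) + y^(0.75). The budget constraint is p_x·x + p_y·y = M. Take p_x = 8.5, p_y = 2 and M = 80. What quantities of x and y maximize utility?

Substitute y = (y/x)·x into the budget: x* = M/(p_x + p_y·(y/x)).
Numerically y/x = 20.390869, so x* = 80/(8.5 + 2·20.390869) = 1.6233 and y* = 20.390869·1.6233 = 33.1009.

x* = 1.6233, y* = 33.1009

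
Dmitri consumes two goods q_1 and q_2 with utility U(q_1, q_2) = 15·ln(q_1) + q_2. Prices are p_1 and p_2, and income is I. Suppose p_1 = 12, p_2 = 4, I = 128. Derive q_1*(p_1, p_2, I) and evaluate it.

q_1* = 5

MU_q_1 = 15/q_1, MU_q_2 = 1. Tangency: 15/q_1 = p_1/p_2.
So q_1*(p_1,p_2) = 15·p_2/p_1, independent of income; and q_2* = (I − 15·p_2)/p_2.
At the given prices: q_1* = 15·4/12 = 5.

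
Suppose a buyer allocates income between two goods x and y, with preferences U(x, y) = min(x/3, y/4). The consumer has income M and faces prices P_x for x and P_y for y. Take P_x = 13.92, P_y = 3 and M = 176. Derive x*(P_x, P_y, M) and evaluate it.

Demand: x*(P_x,P_y,M) = 3·M/(3·P_x + 4·P_y), y* = 4·M/(3·P_x + 4·P_y).
Here 3·13.92 + 4·3 = 53.76, giving x* = 9.8214.

x* = 9.8214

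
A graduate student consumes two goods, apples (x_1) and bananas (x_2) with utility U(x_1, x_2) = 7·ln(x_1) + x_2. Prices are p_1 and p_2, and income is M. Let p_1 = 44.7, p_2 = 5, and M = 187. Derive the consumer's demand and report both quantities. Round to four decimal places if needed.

x_1* = 0.783, x_2* = 30.4

MU_x_1 = 7/x_1, MU_x_2 = 1. Tangency: 7/x_1 = p_1/p_2.
So x_1*(p_1,p_2) = 7·p_2/p_1, independent of income; and x_2* = (M − 7·p_2)/p_2.
At the given prices: x_1* = 7·5/44.7 = 0.783, and x_2* = 30.4.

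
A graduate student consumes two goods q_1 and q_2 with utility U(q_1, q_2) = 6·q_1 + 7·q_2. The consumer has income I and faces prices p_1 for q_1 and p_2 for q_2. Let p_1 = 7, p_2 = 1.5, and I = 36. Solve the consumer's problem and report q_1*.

Perfect substitutes: compare marginal utility per dollar. 6/p_1 vs 7/p_2 → 0.8571 vs 4.6667.
q_2 gives more utility per dollar, so spend all income on q_2: q_2* = I/p_2, q_1* = 0.
Numerically: q_1* = 0, q_2* = 24.

q_1* = 0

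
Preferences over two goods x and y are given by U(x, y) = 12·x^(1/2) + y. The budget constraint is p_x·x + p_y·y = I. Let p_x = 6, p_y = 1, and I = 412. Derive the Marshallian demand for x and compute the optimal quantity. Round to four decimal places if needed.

x* = 1

Set MRS = p_x/p_y: 6·x^(−1/2) = p_x/p_y.
Thus x* = (6·p_y/p_x)² — independent of I — with the rest of income spent on y.
Plugging in: x* = (6·1/6)² = 1.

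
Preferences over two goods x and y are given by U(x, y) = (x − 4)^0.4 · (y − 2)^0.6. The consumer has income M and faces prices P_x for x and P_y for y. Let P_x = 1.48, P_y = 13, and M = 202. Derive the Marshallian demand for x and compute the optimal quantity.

After buying the subsistence bundle (4, 2), a share 0.4 of the remaining income goes to x: x* = 4 + 0.4·(M − 4P_x − 2P_y)/P_x.
Discretionary income = 202 − 4·1.48 − 2·13 = 170.08; x* = 4 + 0.4·170.08/1.48 = 49.9676.

x* = 49.9676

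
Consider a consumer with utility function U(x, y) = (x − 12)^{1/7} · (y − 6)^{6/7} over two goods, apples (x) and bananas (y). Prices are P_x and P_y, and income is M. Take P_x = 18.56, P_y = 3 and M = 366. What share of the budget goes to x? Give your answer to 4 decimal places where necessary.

share on x = 0.6574

This is Cobb-Douglas in (x−12, y−6): tangency gives 1/7·P_y·(y−6) = 6/7·P_x·(x−12).
Substituting into the budget: x* = 12 + 1/7·(M − 12·P_x − 6·P_y)/P_x, and y* = 6 + 6/7·(…)/P_y.
Discretionary income = 366 − 12·18.56 − 6·3 = 125.28; x* = 12 + 1/7·125.28/18.56 = 12.9643; y* = 6 + 6/7·125.28/3 = 41.7943.
Expenditure on x: 18.56·12.9643 = 240.6171; share = 0.6574.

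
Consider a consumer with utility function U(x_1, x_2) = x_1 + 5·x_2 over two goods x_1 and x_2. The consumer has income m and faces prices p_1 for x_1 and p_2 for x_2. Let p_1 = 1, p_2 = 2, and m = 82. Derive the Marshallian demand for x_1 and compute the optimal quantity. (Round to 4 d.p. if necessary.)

x_1* = 0

Perfect substitutes: compare marginal utility per dollar. 1/p_1 vs 5/p_2 → 1 vs 2.5.
x_2 gives more utility per dollar, so spend all income on x_2: x_2* = m/p_2, x_1* = 0.
Numerically: x_1* = 0, x_2* = 41.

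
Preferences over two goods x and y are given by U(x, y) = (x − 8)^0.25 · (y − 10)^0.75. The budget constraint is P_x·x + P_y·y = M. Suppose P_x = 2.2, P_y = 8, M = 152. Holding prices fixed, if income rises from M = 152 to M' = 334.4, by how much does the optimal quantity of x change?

This is Cobb-Douglas in (x−8, y−10): tangency gives 0.25·P_y·(y−10) = 0.75·P_x·(x−8).
After buying the subsistence bundle (8, 10), a share 0.25 of the remaining income goes to x: x* = 8 + 0.25·(M − 8P_x − 10P_y)/P_x.
Discretionary income = 152 − 8·2.2 − 10·8 = 54.4; x* = 8 + 0.25·54.4/2.2 = 14.1818.
At M' = 334.4: x* = 34.9091. Change: 34.9091 − 14.1818 = 20.7273.

Δx* = 20.7273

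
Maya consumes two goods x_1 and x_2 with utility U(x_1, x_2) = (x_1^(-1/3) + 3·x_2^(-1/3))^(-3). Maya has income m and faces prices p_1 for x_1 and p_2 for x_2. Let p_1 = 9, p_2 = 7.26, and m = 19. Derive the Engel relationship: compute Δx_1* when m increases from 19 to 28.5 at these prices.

Δx_1* = 0.334

Numerically x_2/x_1 = 2.67806, so x_1* = 19/(9 + 7.26·2.67806) = 0.668.
At m' = 28.5: x_1* = 1.002. Change: 1.002 − 0.668 = 0.334.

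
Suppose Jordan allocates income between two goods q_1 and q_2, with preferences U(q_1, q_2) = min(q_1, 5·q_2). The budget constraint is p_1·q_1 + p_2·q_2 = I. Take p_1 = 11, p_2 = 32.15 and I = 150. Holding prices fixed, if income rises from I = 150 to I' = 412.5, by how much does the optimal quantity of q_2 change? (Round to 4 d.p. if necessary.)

Δq_2* = 3.012

With perfect complements, no substitution: consume in ratio q_1:q_2 = 5:1.
Budget: p_1·q_1 + p_2·(1/5)·q_1 = I, so (5·p_1 + p_2)·q_1 = 5·I.
Demand: q_1*(p_1,p_2,I) = 5·I/(5·p_1 + p_2), q_2* = I/(5·p_1 + p_2).
Here 5·11 + 32.15 = 87.15, giving q_2* = 1.7212.
At I' = 412.5: q_2* = 4.7332. Change: 4.7332 − 1.7212 = 3.012.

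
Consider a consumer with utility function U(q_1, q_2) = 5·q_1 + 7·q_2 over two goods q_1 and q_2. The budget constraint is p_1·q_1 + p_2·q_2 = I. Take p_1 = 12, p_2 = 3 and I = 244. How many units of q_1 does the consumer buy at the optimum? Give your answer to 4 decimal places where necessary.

Perfect substitutes: compare marginal utility per dollar. 5/p_1 vs 7/p_2 → 0.4167 vs 2.3333.
q_2 gives more utility per dollar, so spend all income on q_2: q_2* = I/p_2, q_1* = 0.
Numerically: q_1* = 0, q_2* = 81.3333.

q_1* = 0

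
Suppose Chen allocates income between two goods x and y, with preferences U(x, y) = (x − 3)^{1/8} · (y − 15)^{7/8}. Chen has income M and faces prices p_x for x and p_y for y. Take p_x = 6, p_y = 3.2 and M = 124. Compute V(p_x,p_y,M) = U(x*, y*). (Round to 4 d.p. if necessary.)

V = 11.4954

MRS = (1/7)·(y−15)/(x−3). Tangency with p_x/p_y gives y−15 = 7·(p_x/p_y)·(x−3).
After buying the subsistence bundle (3, 15), a share 0.125 of the remaining income goes to x: x* = 3 + 0.125·(M − 3p_x − 15p_y)/p_x.
Discretionary income = 124 − 3·6 − 15·3.2 = 58; x* = 3 + 0.125·58/6 = 4.2083; y* = 15 + 0.875·58/3.2 = 30.8594.
Utility at the optimum: U(4.2083, 30.8594) = 11.4954.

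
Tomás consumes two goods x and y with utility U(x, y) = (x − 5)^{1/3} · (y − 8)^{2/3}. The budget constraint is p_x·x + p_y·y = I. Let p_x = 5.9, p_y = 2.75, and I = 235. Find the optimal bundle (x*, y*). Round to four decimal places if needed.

This is Cobb-Douglas in (x−5, y−8): tangency gives 1/3·p_y·(y−8) = 2/3·p_x·(x−5).
Substituting into the budget: x* = 5 + 1/3·(I − 5·p_x − 8·p_y)/p_x, and y* = 8 + 2/3·(…)/p_y.
Discretionary income = 235 − 5·5.9 − 8·2.75 = 183.5; x* = 5 + 1/3·183.5/5.9 = 15.3672; y* = 8 + 2/3·183.5/2.75 = 52.4848.

x* = 15.3672, y* = 52.4848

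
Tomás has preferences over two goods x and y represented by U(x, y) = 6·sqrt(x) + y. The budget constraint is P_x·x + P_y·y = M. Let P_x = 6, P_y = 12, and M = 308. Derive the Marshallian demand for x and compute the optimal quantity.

Utility is quasi-linear in y; the FOC for x is 3/√x = P_x/P_y.
Thus x* = (3·P_y/P_x)² — independent of M — with the rest of income spent on y.
Plugging in: x* = (3·12/6)² = 36.

x* = 36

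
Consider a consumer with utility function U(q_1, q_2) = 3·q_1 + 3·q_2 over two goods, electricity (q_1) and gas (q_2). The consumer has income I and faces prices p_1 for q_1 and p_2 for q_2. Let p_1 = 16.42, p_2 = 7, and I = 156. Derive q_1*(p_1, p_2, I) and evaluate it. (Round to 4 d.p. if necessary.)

q_2 gives more utility per dollar, so spend all income on q_2: q_2* = I/p_2, q_1* = 0.
Numerically: q_1* = 0, q_2* = 22.2857.

q_1* = 0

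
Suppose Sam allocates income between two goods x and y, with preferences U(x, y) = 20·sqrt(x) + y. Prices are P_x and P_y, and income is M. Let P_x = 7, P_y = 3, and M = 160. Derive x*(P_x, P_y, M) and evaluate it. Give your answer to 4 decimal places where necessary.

Utility is quasi-linear in y; the FOC for x is 10/√x = P_x/P_y.
Thus x* = (10·P_y/P_x)² — independent of M — with the rest of income spent on y.
Plugging in: x* = (10·3/7)² = 18.3673.

x* = 18.3673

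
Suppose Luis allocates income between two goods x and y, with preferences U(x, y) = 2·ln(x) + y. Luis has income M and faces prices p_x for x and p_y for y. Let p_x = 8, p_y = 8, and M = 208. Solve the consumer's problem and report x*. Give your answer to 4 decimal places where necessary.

MU_x = 2/x, MU_y = 1. Tangency: 2/x = p_x/p_y.
So x*(p_x,p_y) = 2·p_y/p_x, independent of income; and y* = (M − 2·p_y)/p_y.
At the given prices: x* = 2·8/8 = 2.

x* = 2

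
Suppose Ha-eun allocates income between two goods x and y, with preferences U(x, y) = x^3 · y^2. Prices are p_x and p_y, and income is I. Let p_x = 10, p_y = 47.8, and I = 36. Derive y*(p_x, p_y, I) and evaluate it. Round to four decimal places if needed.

Tangency: MRS = (3/2)·y/x = p_x/p_y.
So 3·p_y·y = 2·p_x·x; combined with the budget, a share 0.6 of income goes to x.
Demand: x*(p_x,p_y,I) = 0.6·I/p_x and y* = 0.4·I/p_y.
At p_x=10, p_y=47.8, I=36: y* = 0.4·36/47.8 = 0.3013.

y* = 0.3013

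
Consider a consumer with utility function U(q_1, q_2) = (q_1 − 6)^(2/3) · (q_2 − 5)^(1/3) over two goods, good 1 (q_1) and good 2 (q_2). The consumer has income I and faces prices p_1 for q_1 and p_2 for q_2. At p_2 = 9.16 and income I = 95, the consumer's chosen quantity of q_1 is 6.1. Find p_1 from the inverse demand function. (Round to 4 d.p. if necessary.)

This is Cobb-Douglas in (q_1−6, q_2−5): tangency gives 2/3·p_2·(q_2−5) = 1/3·p_1·(q_1−6).
After buying the subsistence bundle (6, 5), a share 2/3 of the remaining income goes to q_1: q_1* = 6 + 2/3·(I − 6p_1 − 5p_2)/p_1.
Set q_1* = 6.1 in the demand function and solve for p_1: p_1 = 8.

p_1 = 8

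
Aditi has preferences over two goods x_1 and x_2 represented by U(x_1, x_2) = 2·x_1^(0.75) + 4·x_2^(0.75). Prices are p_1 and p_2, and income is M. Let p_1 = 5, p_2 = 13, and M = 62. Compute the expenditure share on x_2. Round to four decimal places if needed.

MU_x_1 ∝ 2·x_1^(-0.25), MU_x_2 ∝ 4·x_2^(-0.25), so MRS = (1/2)·(x_2/x_1)^(0.25) = p_1/p_2.
Hence x_2/x_1 = (2·p_1/p_2)^(1/(0.25)), i.e. raised to the 4 power.
Substitute x_2 = (x_2/x_1)·x_1 into the budget: x_1* = M/(p_1 + p_2·(x_2/x_1)).
Numerically x_2/x_1 = 0.350128, so x_1* = 62/(5 + 13·0.350128) = 6.491 and x_2* = 0.350128·6.491 = 2.2727.
Expenditure on x_2: 13·2.2727 = 29.5449; share = 0.4765.

share on x_2 = 0.4765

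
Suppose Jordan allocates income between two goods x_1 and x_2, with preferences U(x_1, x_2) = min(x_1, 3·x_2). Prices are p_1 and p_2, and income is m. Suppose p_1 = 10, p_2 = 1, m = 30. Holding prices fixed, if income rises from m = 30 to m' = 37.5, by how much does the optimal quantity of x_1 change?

Leontief preferences: the optimum is at the kink where x_1/3 = x_2/1, i.e. x_2 = (1/3)·x_1.
Budget: p_1·x_1 + p_2·(1/3)·x_1 = m, so (3·p_1 + p_2)·x_1 = 3·m.
Demand: x_1*(p_1,p_2,m) = 3·m/(3·p_1 + p_2), x_2* = m/(3·p_1 + p_2).
Here 3·10 + 1 = 31, giving x_1* = 2.9032.
At m' = 37.5: x_1* = 3.629. Change: 3.629 − 2.9032 = 0.7258.

Δx_1* = 0.7258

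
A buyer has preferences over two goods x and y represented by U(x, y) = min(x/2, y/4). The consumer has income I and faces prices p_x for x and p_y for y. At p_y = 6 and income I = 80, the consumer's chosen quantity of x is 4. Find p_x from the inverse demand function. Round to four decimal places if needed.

p_x = 8

Leontief preferences: the optimum is at the kink where x/2 = y/4, i.e. y = 2·x.
Budget: p_x·x + p_y·2·x = I, so (2·p_x + 4·p_y)·x = 2·I.
Demand: x*(p_x,p_y,I) = 2·I/(2·p_x + 4·p_y), y* = 4·I/(2·p_x + 4·p_y).
Set x* = 4 in the demand function and solve for p_x: p_x = 8.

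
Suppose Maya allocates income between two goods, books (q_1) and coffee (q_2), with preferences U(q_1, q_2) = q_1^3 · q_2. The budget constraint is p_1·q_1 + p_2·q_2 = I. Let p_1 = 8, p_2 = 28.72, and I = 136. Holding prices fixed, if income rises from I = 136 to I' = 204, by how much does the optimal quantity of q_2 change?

Demand: q_1*(p_1,p_2,I) = 0.75·I/p_1 and q_2* = 0.25·I/p_2.
At p_1=8, p_2=28.72, I=136: q_2* = 0.25·136/28.72 = 1.1838.
At I' = 204: q_2* = 1.7758. Change: 1.7758 − 1.1838 = 0.5919.

Δq_2* = 0.5919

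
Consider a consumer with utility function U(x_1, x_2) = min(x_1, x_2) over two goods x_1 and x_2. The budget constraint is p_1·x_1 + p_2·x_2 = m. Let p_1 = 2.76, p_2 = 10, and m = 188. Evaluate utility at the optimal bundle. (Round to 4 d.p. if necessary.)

With perfect complements, no substitution: consume in ratio x_1:x_2 = 1:1.
Budget: p_1·x_1 + p_2·x_1 = m, so (p_1 + p_2)·x_1 = m.
Demand: x_1*(p_1,p_2,m) = m/(p_1 + p_2), x_2* = m/(p_1 + p_2).
Here 2.76 + 10 = 12.76, giving x_1* = 14.7335 and x_2* = 14.7335.
Utility at the optimum: U(14.7335, 14.7335) = 14.7335.

V = 14.7335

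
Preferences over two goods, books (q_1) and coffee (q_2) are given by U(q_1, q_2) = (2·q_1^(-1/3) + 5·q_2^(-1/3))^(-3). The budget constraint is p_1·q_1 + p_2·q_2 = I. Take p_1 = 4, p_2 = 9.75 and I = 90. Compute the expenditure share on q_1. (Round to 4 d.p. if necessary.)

share on q_1 = 0.287

With the ratio pinned down, the budget gives q_1* = I/(p_1 + p_2·(q_2/q_1)) and q_2* = (q_2/q_1)·q_1*.
Numerically q_2/q_1 = 1.01917, so q_1* = 90/(4 + 9.75·1.01917) = 6.4577 and q_2* = 1.01917·6.4577 = 6.5815.
Expenditure on q_1: 4·6.4577 = 25.8307; share = 0.287.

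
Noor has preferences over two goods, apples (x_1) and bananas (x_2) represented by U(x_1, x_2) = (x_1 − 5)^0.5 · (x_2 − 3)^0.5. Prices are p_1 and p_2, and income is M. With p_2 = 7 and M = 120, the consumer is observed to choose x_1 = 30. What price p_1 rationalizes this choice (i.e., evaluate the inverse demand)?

MRS = (x_2−3)/(x_1−5). Tangency with p_1/p_2 gives x_2−3 = (p_1/p_2)·(x_1−5).
Substituting into the budget: x_1* = 5 + 0.5·(M − 5·p_1 − 3·p_2)/p_1, and x_2* = 3 + 0.5·(…)/p_2.
Set x_1* = 30 in the demand function and solve for p_1: p_1 = 1.8.

p_1 = 1.8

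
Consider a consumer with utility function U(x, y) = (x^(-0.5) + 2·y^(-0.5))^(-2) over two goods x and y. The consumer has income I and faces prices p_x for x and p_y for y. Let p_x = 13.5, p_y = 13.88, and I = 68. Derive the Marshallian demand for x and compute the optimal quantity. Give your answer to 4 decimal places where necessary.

x* = 1.9357

MU_x ∝ x^(-1.5), MU_y ∝ 2·y^(-1.5), so MRS = (1/2)·(y/x)^(1.5) = p_x/p_y.
Solve for the ratio: y/x = [2·p_x/p_y]^(2/3).
With the ratio pinned down, the budget gives x* = I/(p_x + p_y·(y/x)) and y* = (y/x)·x*.
Numerically y/x = 1.558294, so x* = 68/(13.5 + 13.88·1.558294) = 1.9357.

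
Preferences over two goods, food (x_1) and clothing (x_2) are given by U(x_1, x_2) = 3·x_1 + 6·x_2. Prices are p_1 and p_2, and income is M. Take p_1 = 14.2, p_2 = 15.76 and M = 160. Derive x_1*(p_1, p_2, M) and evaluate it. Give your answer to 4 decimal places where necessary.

x_1* = 0

Linear utility — the consumer picks whichever good has higher MU/price: 3/14.2 = 0.2113 vs 6/15.76 = 0.3807.
x_2 gives more utility per dollar, so spend all income on x_2: x_2* = M/p_2, x_1* = 0.
Numerically: x_1* = 0, x_2* = 10.1523.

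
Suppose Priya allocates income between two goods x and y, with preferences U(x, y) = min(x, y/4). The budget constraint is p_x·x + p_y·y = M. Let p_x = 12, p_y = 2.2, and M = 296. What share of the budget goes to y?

share on y = 0.4231

Leontief preferences: the optimum is at the kink where x/1 = y/4, i.e. y = 4·x.
Budget: p_x·x + p_y·4·x = M, so (p_x + 4·p_y)·x = M.
Demand: x*(p_x,p_y,M) = M/(p_x + 4·p_y), y* = 4·M/(p_x + 4·p_y).
Here 12 + 4·2.2 = 20.8, giving x* = 14.2308 and y* = 56.9231.
Expenditure on y: 2.2·56.9231 = 125.2308; share = 0.4231.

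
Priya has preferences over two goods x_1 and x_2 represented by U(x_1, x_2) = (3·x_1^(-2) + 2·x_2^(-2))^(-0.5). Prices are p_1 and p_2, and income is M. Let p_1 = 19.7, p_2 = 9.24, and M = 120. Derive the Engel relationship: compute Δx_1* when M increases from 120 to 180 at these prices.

MU_x_1 ∝ 3·x_1^(-3), MU_x_2 ∝ 2·x_2^(-3), so MRS = (3/2)·(x_2/x_1)^(3) = p_1/p_2.
Solve for the ratio: x_2/x_1 = [(2/3)·p_1/p_2]^(1/3).
With the ratio pinned down, the budget gives x_1* = M/(p_1 + p_2·(x_2/x_1)) and x_2* = (x_2/x_1)·x_1*.
Numerically x_2/x_1 = 1.124349, so x_1* = 120/(19.7 + 9.24·1.124349) = 3.9882.
At M' = 180: x_1* = 5.9823. Change: 5.9823 − 3.9882 = 1.9941.

Δx_1* = 1.9941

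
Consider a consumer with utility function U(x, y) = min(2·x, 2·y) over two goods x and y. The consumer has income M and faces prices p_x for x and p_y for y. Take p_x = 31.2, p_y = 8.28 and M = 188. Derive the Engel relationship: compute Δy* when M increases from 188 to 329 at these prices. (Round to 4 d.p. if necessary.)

Δy* = 3.5714

With perfect complements, no substitution: consume in ratio x:y = 2:2.
Budget: p_x·x + p_y·x = M, so (2·p_x + 2·p_y)·x = 2·M.
Demand: x*(p_x,p_y,M) = 2·M/(2·p_x + 2·p_y), y* = 2·M/(2·p_x + 2·p_y).
Here 2·31.2 + 2·8.28 = 78.96, giving y* = 4.7619.
At M' = 329: y* = 8.3333. Change: 8.3333 − 4.7619 = 3.5714.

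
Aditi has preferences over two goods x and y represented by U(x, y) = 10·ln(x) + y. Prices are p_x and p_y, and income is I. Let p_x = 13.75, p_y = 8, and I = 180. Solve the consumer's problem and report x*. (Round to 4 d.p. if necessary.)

x* = 5.8182

Set MRS = p_x/p_y: (10/x)/1 = p_x/p_y.
So x*(p_x,p_y) = 10·p_y/p_x, independent of income; and y* = (I − 10·p_y)/p_y.
At the given prices: x* = 10·8/13.75 = 5.8182.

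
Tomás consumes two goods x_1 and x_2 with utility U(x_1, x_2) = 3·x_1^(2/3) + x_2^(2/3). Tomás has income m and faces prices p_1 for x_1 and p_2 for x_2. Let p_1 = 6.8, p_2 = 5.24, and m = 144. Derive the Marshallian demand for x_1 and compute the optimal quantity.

x_1* = 19.9332

From the CES first-order condition, 3·(x_2/x_1)^(1/3) = p_1/p_2.
Hence x_2/x_1 = ((1/3)·p_1/p_2)^(1/(1/3)), i.e. raised to the 3 power.
With the ratio pinned down, the budget gives x_1* = m/(p_1 + p_2·(x_2/x_1)) and x_2* = (x_2/x_1)·x_1*.
Numerically x_2/x_1 = 0.080941, so x_1* = 144/(6.8 + 5.24·0.080941) = 19.9332.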